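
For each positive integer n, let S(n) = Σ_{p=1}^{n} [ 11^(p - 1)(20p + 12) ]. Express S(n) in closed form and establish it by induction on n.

S(n) = 11^n(2n + 1) - 1

We claim S(n) = 11^n(2n + 1) - 1 for all n ≥ 1.
Base step (n = 1): S(1) = 32, and the closed form gives 32. They agree.
Suppose the result is true for n = p, so S(p) = 11^p(2p + 1) - 1.
Then S(p+1) = S(p) + (11^p(20p + 32)) = (11^p(2p + 1) - 1) + (11^p(20p + 32)).
Simplifying, S(p+1) = 22·11^p·p + 33·11^p - 1 = 11^(p+1)(2(p+1) + 1) - 1,
which is the closed form with n = p+1.
By the principle of mathematical induction, the result holds for all n ≥ 1.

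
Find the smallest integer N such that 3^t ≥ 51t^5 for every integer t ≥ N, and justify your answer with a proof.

N = 17

At t = 16: 43046721 < 53477376, so the inequality fails and N ≥ 17. We prove 3^t ≥ 51t^5 for all t ≥ 17.
For the base case t = 17: 3^t = 129140163 and 51t^5 = 72412707, so 129140163 ≥ 72412707.
Inductive step: suppose the statement holds for some r ≥ 17, so 3^r ≥ 51r^5.
Then 3^(r + 1) = 3·(3^r) ≥ 3·(51r^5).
Also, for r ≥ 17 we have 3·(51r^5) ≥ 51(r+1)^5, since 3 ≥ (1 + 1/r)^5 for all r ≥ 17.
Combining, 3^(r + 1) ≥ 51(r+1)^5.
By induction, the statement is established for all t ≥ 17.
Hence the smallest such N is 17.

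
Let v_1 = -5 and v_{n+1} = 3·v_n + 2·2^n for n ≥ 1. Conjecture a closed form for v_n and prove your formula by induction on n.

v_n = -2^(n + 1) - 3^(n - 1)

Computing the first terms: v_1 = -5, v_2 = -11, v_3 = -25. This suggests v_n = -2^(n + 1) - 3^(n - 1).
When n = 1: the formula gives -5 = -5 = v_1.
Suppose the result is true for n = r, so v_r = -2^(r + 1) - 3^(r - 1).
Then v_{r+1} = 3·v_r + 2·2^r = 3·(-2^(r + 1) - 3^(r - 1)) + 2·2^r = -2^(r + 2) - 3^r = -2^((r+1) + 1) - 3^((r+1) - 1),
which is the claimed formula at n = r+1.
By induction, the statement is established for all n ≥ 1.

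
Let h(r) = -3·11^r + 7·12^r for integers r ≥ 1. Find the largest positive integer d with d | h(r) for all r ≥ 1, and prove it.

d = 3

Computing the first values: h(1) = 51 and h(2) = 645; gcd(51, 645) = 3, so d ≤ 3.
We prove 3 | -3·11^r + 7·12^r for all r ≥ 1 by induction on r.
When r = 1: h(1) = 51 = 3·(17), so 3 | h(1).
Inductive step: suppose the statement holds for some k ≥ 1, i.e. 3 | h(k). Then
h(k+1) − 12·h(k) = (-3·11^(k+1) + 7·12^(k+1)) − 12·(-3·11^k + 7·12^k) = (-3)·11^k·(11 − 12) = (3)·11^k. Since 3 | h(k) by the inductive hypothesis, 3 | 12·h(k); and 3 | 3 since 3 = 3·1. Therefore 3 | h(k+1).
By induction, the statement is established for all r ≥ 1.
Therefore the largest such d is 3.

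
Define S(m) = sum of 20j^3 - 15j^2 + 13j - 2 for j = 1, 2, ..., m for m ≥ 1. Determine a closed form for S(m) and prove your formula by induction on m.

We claim S(m) = m(5m^3 + 5m^2 + 4m + 2) for all m ≥ 1.
When m = 1: S(1) = 16, and the closed form gives 16. They agree.
Inductive step: assume the claim holds for m = j, so S(j) = j(5j^3 + 5j^2 + 4j + 2).
Then S(j+1) = S(j) + (20j^3 + 45j^2 + 43j + 16) = (j(5j^3 + 5j^2 + 4j + 2)) + (20j^3 + 45j^2 + 43j + 16).
Simplifying, S(j+1) = (j + 1)(5j^3 + 20j^2 + 29j + 16) = (j+1)(5(j+1)^3 + 5(j+1)^2 + 4(j+1) + 2),
which is the closed form with m = j+1.
This completes the induction.

S(m) = m(5m^3 + 5m^2 + 4m + 2)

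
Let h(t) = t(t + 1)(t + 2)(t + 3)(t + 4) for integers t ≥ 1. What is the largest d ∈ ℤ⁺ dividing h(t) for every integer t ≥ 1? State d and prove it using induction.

Computing the first values: h(1) = 120 and h(2) = 720; gcd(120, 720) = 120, so d ≤ 120.
We prove 120 | t(t + 1)(t + 2)(t + 3)(t + 4) for all t ≥ 1 by induction on t.
Base step (t = 1): h(1) = 120 = 120·(1), so 120 | h(1).
Inductive step: suppose the statement holds for some j ≥ 1, i.e. 120 | h(j). Then
h(j+1) − h(j) = (j+1)·(j+2)·(j+3)·(j+4)·(j+5) − j·(j+1)·(j+2)·(j+3)·(j+4) = (j+1)·(j+2)·(j+3)·(j+4)·[(j+5) − j] = 5·(j+1)·(j+2)·(j+3)·(j+4). The product of 4 consecutive integers is divisible by (4)! = 24, so h(j+1) − h(j) is divisible by 5·24 = 120. By the inductive hypothesis 120 | h(j), hence 120 | h(j+1).
Hence, by induction on t, the claim holds for every t ≥ 1.
Therefore the largest such d is 120.

d = 120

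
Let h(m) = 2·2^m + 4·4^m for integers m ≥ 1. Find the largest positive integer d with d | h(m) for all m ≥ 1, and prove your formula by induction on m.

Computing the first values: h(1) = 20 and h(2) = 72; gcd(20, 72) = 4, so d ≤ 4.
We prove 4 | 2·2^m + 4·4^m for all m ≥ 1 by induction on m.
For the base case m = 1: h(1) = 20 = 4·(5), so 4 | h(1).
Inductive step: suppose the statement holds for some i ≥ 1, i.e. 4 | h(i). Then
h(i+1) − 4·h(i) = (2·2^(i+1) + 4·4^(i+1)) − 4·(2·2^i + 4·4^i) = (2)·2^i·(2 − 4) = (-4)·2^i. Since 4 | h(i) by the inductive hypothesis, 4 | 4·h(i); and 4 | -4 since -4 = 4·-1. Therefore 4 | h(i+1).
This completes the induction.
Therefore the largest such d is 4.

d = 4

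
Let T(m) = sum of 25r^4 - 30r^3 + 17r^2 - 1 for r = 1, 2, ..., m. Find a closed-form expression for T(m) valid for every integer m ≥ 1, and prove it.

T(m) = m(5m^4 + 5m^3 - m^2 + m + 1)

We claim T(m) = m(5m^4 + 5m^3 - m^2 + m + 1) for all m ≥ 1.
When m = 1: T(1) = 11, and the closed form gives 11. They agree.
Suppose the result is true for m = r, so T(r) = r(5r^4 + 5r^3 - r^2 + r + 1).
Then T(r+1) = T(r) + (25r^4 + 70r^3 + 77r^2 + 44r + 11) = (r(5r^4 + 5r^3 - r^2 + r + 1)) + (25r^4 + 70r^3 + 77r^2 + 44r + 11).
Simplifying, T(r+1) = (r + 1)(5r^4 + 25r^3 + 44r^2 + 34r + 11) = (r+1)(5(r+1)^4 + 5(r+1)^3 - (r+1)^2 + (r+1) + 1),
which is the closed form with m = r+1.
Hence, by induction on m, the claim holds for every m ≥ 1.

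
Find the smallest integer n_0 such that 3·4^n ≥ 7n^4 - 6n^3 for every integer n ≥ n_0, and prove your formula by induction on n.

At n = 5: 3072 < 3625, so the inequality fails and n_0 ≥ 6. We prove 3·4^n ≥ 7n^4 - 6n^3 for all n ≥ 6.
For the base case n = 6: 3·4^n = 12288 and 7n^4 - 6n^3 = 7776, so 12288 ≥ 7776.
Suppose the result is true for n = i, so 3·4^i ≥ 7i^4 - 6i^3.
Then 3·4^(i + 1) = 4·(3·4^i) ≥ 4·(7i^4 - 6i^3).
Also, for i ≥ 6 we have 4·(7i^4 - 6i^3) ≥ 7(i+1)^4 - 6(i+1)^3, since 4·(7i^4 - 6i^3) − (7(i+1)^4 - 6(i+1)^3) = 21i^4 - 46i^3 - 24i^2 - 10i - 1, which is nonnegative for all i ≥ 6.
Combining, 3·4^(i + 1) ≥ 7(i+1)^4 - 6(i+1)^3.
This completes the induction.
Hence the smallest such n_0 is 6.

n_0 = 6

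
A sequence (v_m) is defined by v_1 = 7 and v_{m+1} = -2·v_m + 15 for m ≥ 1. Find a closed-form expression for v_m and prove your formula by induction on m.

v_m = -(-2)^m + 5

Computing the first terms: v_1 = 7, v_2 = 1, v_3 = 13. This suggests v_m = -(-2)^m + 5.
Base step (m = 1): the formula gives 7 = 7 = v_1.
Inductive step: suppose the statement holds for some p ≥ 1, so v_p = -(-2)^p + 5.
Then v_{p+1} = -2·v_p + 15 = -2·(-(-2)^p + 5) + 15 = -(-2)^(p + 1) + 5,
which is the claimed formula at m = p+1.
By induction, the statement is established for all m ≥ 1.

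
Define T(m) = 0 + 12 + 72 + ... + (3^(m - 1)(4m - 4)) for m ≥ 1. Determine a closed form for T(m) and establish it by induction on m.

We claim T(m) = 3^m(2m - 3) + 3 for all m ≥ 1.
Base step (m = 1): T(1) = 0, and the closed form gives 0. They agree.
Inductive step: suppose the statement holds for some i ≥ 1, so T(i) = 3^i(2i - 3) + 3.
Then T(i+1) = T(i) + (4·3^i·i) = (3^i(2i - 3) + 3) + (4·3^i·i).
Simplifying, T(i+1) = 6·3^i·i - 3·3^i + 3 = 3^(i+1)(2(i+1) - 3) + 3,
which is the closed form with m = i+1.
Hence, by induction on m, the claim holds for every m ≥ 1.

T(m) = 3^m(2m - 3) + 3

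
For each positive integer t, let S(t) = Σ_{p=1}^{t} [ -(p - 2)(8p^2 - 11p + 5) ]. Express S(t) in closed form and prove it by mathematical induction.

S(t) = -t(2t^3 - 5t^2 + 2t - 1)

We claim S(t) = -t(2t^3 - 5t^2 + 2t - 1) for all t ≥ 1.
For the base case t = 1: S(1) = 2, and the closed form gives 2. They agree.
Inductive step: suppose the statement holds for some p ≥ 1, so S(p) = p(-2p^3 + 5p^2 - 2p + 1).
Then S(p+1) = S(p) + ((p - 1)(11p - 8(p + 1)^2 + 6)) = (p(-2p^3 + 5p^2 - 2p + 1)) + ((p - 1)(11p - 8(p + 1)^2 + 6)).
Simplifying, S(p+1) = -(p + 1)(2p^3 + p^2 - 2p - 2) = -(p+1)(2(p+1)^3 - 5(p+1)^2 + 2(p+1) - 1),
which is the closed form with t = p+1.
By induction, the statement is established for all t ≥ 1.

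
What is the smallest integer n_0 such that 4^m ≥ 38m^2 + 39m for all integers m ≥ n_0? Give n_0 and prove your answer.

At m = 5: 1024 < 1145, so the inequality fails and n_0 ≥ 6. We prove 4^m ≥ 38m^2 + 39m for all m ≥ 6.
For the base case m = 6: 4^m = 4096 and 38m^2 + 39m = 1602, so 4096 ≥ 1602.
For the inductive step, assume it holds for an arbitrary r ≥ 6, so 4^r ≥ 38r^2 + 39r.
Then 4^(r + 1) = 4·(4^r) ≥ 4·(38r^2 + 39r).
Also, for r ≥ 6 we have 4·(38r^2 + 39r) ≥ 38(r+1)^2 + 39(r+1), since 4·(38r^2 + 39r) − (38(r+1)^2 + 39(r+1)) = 114r^2 + 41r - 77, which is nonnegative for all r ≥ 6.
Combining, 4^(r + 1) ≥ 38(r+1)^2 + 39(r+1).
By induction, the statement is established for all m ≥ 6.
Hence the smallest such n_0 is 6.

n_0 = 6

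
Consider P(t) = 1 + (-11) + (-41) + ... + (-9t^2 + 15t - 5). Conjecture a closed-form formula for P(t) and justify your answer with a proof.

P(t) = -t(3t^2 - 3t - 1)

We claim P(t) = -t(3t^2 - 3t - 1) for all t ≥ 1.
For the base case t = 1: P(1) = 1, and the closed form gives 1. They agree.
Suppose the result is true for t = k, so P(k) = k(-3k^2 + 3k + 1).
Then P(k+1) = P(k) + (-9k^2 - 3k + 1) = (k(-3k^2 + 3k + 1)) + (-9k^2 - 3k + 1).
Simplifying, P(k+1) = -(k + 1)(3k^2 + 3k - 1) = -(k+1)(3(k+1)^2 - 3(k+1) - 1),
which is the closed form with t = k+1.
This completes the induction.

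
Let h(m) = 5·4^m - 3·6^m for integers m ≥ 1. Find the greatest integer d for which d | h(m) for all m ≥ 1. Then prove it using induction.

d = 2

Computing the first values: h(1) = 2 and h(2) = -28; gcd(2, -28) = 2, so d ≤ 2.
We prove 2 | 5·4^m - 3·6^m for all m ≥ 1 by induction on m.
For the base case m = 1: h(1) = 2 = 2·(1), so 2 | h(1).
Suppose the result is true for m = j, i.e. 2 | h(j). Then
h(j+1) − 6·h(j) = (5·4^(j+1) - 3·6^(j+1)) − 6·(5·4^j - 3·6^j) = (5)·4^j·(4 − 6) = (-10)·4^j. Since 2 | h(j) by the inductive hypothesis, 2 | 6·h(j); and 2 | -10 since -10 = 2·-5. Therefore 2 | h(j+1).
Hence, by induction on m, the claim holds for every m ≥ 1.
Therefore the largest such d is 2.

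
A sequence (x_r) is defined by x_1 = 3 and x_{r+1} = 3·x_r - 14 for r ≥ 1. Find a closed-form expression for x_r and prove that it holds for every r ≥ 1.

x_r = -4·3^(r - 1) + 7

Computing the first terms: x_1 = 3, x_2 = -5, x_3 = -29. This suggests x_r = -4·3^(r - 1) + 7.
For the base case r = 1: the formula gives 3 = 3 = x_1.
Inductive step: suppose the statement holds for some p ≥ 1, so x_p = -4·3^(p - 1) + 7.
Then x_{p+1} = 3·x_p - 14 = 3·(-4·3^(p - 1) + 7) - 14 = -4·3^p + 7 = -4·3^((p+1) - 1) + 7,
which is the claimed formula at r = p+1.
By the principle of mathematical induction, the result holds for all r ≥ 1.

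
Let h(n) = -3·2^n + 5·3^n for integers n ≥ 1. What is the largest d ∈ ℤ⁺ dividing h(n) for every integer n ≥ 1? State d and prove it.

Computing the first values: h(1) = 9 and h(2) = 33; gcd(9, 33) = 3, so d ≤ 3.
We prove 3 | -3·2^n + 5·3^n for all n ≥ 1 by induction on n.
Base step (n = 1): h(1) = 9 = 3·(3), so 3 | h(1).
For the inductive step, assume it holds for an arbitrary m ≥ 1, i.e. 3 | h(m). Then
h(m+1) − 3·h(m) = (-3·2^(m+1) + 5·3^(m+1)) − 3·(-3·2^m + 5·3^m) = (-3)·2^m·(2 − 3) = (3)·2^m. Since 3 | h(m) by the inductive hypothesis, 3 | 3·h(m); and 3 | 3 since 3 = 3·1. Therefore 3 | h(m+1).
This completes the induction.
Therefore the largest such d is 3.

d = 3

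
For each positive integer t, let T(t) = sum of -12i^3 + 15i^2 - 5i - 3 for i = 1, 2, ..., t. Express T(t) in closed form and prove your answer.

We claim T(t) = -t(3t^3 + t^2 - 2t + 3) for all t ≥ 1.
Base case (t = 1): T(1) = -5, and the closed form gives -5. They agree.
Inductive step: assume the claim holds for t = i, so T(i) = i(-3i^3 - i^2 + 2i - 3).
Then T(i+1) = T(i) + (-12i^3 - 21i^2 - 11i - 5) = (i(-3i^3 - i^2 + 2i - 3)) + (-12i^3 - 21i^2 - 11i - 5).
Simplifying, T(i+1) = -(i + 1)(3i^3 + 10i^2 + 9i + 5) = -(i+1)(3(i+1)^3 + (i+1)^2 - 2(i+1) + 3),
which is the closed form with t = i+1.
This completes the induction.

T(t) = -t(3t^3 + t^2 - 2t + 3)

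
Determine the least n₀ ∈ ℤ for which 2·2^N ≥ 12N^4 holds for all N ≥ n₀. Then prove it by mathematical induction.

n₀ = 20

At N = 19: 1048576 < 1563852, so the inequality fails and n₀ ≥ 20. We prove 2·2^N ≥ 12N^4 for all N ≥ 20.
When N = 20: 2·2^N = 2097152 and 12N^4 = 1920000, so 2097152 ≥ 1920000.
For the inductive step, assume it holds for an arbitrary k ≥ 20, so 2·2^k ≥ 12k^4.
Then 2·2^(k + 1) = 2·(2·2^k) ≥ 2·(12k^4).
Also, for k ≥ 20 we have 2·(12k^4) ≥ 12(k+1)^4, since 2 ≥ (1 + 1/k)^4 for all k ≥ 20.
Combining, 2·2^(k + 1) ≥ 12(k+1)^4.
This completes the induction.
Hence the smallest such n₀ is 20.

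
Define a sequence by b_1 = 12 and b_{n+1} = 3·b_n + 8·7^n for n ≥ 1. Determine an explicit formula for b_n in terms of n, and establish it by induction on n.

Computing the first terms: b_1 = 12, b_2 = 92, b_3 = 668. This suggests b_n = -2·3^(n - 1) + 2·7^n.
When n = 1: the formula gives 12 = 12 = b_1.
Inductive step: suppose the statement holds for some m ≥ 1, so b_m = -2·3^(m - 1) + 2·7^m.
Then b_{m+1} = 3·b_m + 8·7^m = 3·(-2·3^(m - 1) + 2·7^m) + 8·7^m = -2·3^m + 2·7^(m + 1) = -2·3^((m+1) - 1) + 2·7^(m+1),
which is the claimed formula at n = m+1.
By induction, the statement is established for all n ≥ 1.

b_n = -2·3^(n - 1) + 2·7^n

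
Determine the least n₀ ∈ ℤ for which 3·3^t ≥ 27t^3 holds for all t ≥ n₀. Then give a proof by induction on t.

At t = 7: 6561 < 9261, so the inequality fails and n₀ ≥ 8. We prove 3·3^t ≥ 27t^3 for all t ≥ 8.
Base step (t = 8): 3·3^t = 19683 and 27t^3 = 13824, so 19683 ≥ 13824.
Suppose the result is true for t = m, so 3·3^m ≥ 27m^3.
Then 3·3^(m + 1) = 3·(3·3^m) ≥ 3·(27m^3).
Also, for m ≥ 8 we have 3·(27m^3) ≥ 27(m+1)^3, since 3 ≥ (1 + 1/m)^3 for all m ≥ 8.
Combining, 3·3^(m + 1) ≥ 27(m+1)^3.
This completes the induction.
Hence the smallest such n₀ is 8.

n₀ = 8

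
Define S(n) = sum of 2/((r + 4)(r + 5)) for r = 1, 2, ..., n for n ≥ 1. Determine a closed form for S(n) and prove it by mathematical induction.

S(n) = 2n/(5(n + 5))

We claim S(n) = 2n/(5(n + 5)) for all n ≥ 1.
Base step (n = 1): S(1) = 1/15, and the closed form gives 1/15. They agree.
Suppose the result is true for n = r, so S(r) = 2r/(5(r + 5)).
Then S(r+1) = S(r) + (2/((r + 5)(r + 6))) = (2r/(5(r + 5))) + (2/((r + 5)(r + 6))).
Simplifying, S(r+1) = 2(r + 1)/(5(r + 6)) = 2(r+1)/(5((r+1) + 5)),
which is the closed form with n = r+1.
Hence, by induction on n, the claim holds for every n ≥ 1.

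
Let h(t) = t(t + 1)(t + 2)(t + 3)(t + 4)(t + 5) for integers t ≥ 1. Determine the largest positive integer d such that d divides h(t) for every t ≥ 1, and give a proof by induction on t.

Computing the first values: h(1) = 720 and h(2) = 5040; gcd(720, 5040) = 720, so d ≤ 720.
We prove 720 | t(t + 1)(t + 2)(t + 3)(t + 4)(t + 5) for all t ≥ 1 by induction on t.
When t = 1: h(1) = 720 = 720·(1), so 720 | h(1).
For the inductive step, assume it holds for an arbitrary i ≥ 1, i.e. 720 | h(i). Then
h(i+1) − h(i) = (i+1)·(i+2)·(i+3)·(i+4)·(i+5)·(i+6) − i·(i+1)·(i+2)·(i+3)·(i+4)·(i+5) = (i+1)·(i+2)·(i+3)·(i+4)·(i+5)·[(i+6) − i] = 6·(i+1)·(i+2)·(i+3)·(i+4)·(i+5). The product of 5 consecutive integers is divisible by (5)! = 120, so h(i+1) − h(i) is divisible by 6·120 = 720. By the inductive hypothesis 720 | h(i), hence 720 | h(i+1).
By induction, the statement is established for all t ≥ 1.
Therefore the largest such d is 720.

d = 720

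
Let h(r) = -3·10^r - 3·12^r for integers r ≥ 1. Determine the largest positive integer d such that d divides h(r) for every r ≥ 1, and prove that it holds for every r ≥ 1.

Computing the first values: h(1) = -66 and h(2) = -732; gcd(-66, -732) = 6, so d ≤ 6.
We prove 6 | -3·10^r - 3·12^r for all r ≥ 1 by induction on r.
For the base case r = 1: h(1) = -66 = 6·(-11), so 6 | h(1).
Suppose the result is true for r = p, i.e. 6 | h(p). Then
h(p+1) − 12·h(p) = (-3·10^(p+1) - 3·12^(p+1)) − 12·(-3·10^p - 3·12^p) = (-3)·10^p·(10 − 12) = (6)·10^p. Since 6 | h(p) by the inductive hypothesis, 6 | 12·h(p); and 6 | 6 since 6 = 6·1. Therefore 6 | h(p+1).
This completes the induction.
Therefore the largest such d is 6.

d = 6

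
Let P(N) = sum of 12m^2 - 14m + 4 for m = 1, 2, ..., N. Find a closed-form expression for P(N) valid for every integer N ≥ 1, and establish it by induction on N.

P(N) = N(4N^2 - N - 1)

We claim P(N) = N(4N^2 - N - 1) for all N ≥ 1.
Base case (N = 1): P(1) = 2, and the closed form gives 2. They agree.
For the inductive step, assume it holds for an arbitrary m ≥ 1, so P(m) = m(4m^2 - m - 1).
Then P(m+1) = P(m) + (12m^2 + 10m + 2) = (m(4m^2 - m - 1)) + (12m^2 + 10m + 2).
Simplifying, P(m+1) = (m + 1)(4m^2 + 7m + 2) = (m+1)(4(m+1)^2 - (m+1) - 1),
which is the closed form with N = m+1.
By induction, the statement is established for all N ≥ 1.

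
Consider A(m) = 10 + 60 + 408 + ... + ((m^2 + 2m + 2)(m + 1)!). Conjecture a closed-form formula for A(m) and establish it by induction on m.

A(m) = (m + 1)(m + 2)! - 2

We claim A(m) = (m + 1)(m + 2)! - 2 for all m ≥ 1.
Base step (m = 1): A(1) = 10, and the closed form gives 10. They agree.
Inductive step: assume the claim holds for m = r, so A(r) = (r + 1)(r + 2)! - 2.
Then A(r+1) = A(r) + ((r^2 + 4r + 5)(r + 2)!) = ((r + 1)(r + 2)! - 2) + ((r^2 + 4r + 5)(r + 2)!).
Simplifying, A(r+1) = ((r+1) + 1)((r+1) + 2)! - 2,
which is the closed form with m = r+1.
This completes the induction.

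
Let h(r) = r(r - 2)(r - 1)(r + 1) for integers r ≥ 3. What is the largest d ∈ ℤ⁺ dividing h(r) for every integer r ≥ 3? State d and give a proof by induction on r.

Computing the first values: h(3) = 24 and h(4) = 120; gcd(24, 120) = 24, so d ≤ 24.
We prove 24 | r(r - 2)(r - 1)(r + 1) for all r ≥ 3 by induction on r.
Base step (r = 3): h(3) = 24 = 24·(1), so 24 | h(3).
Suppose the result is true for r = k, i.e. 24 | h(k). Then
h(k+1) − h(k) = (k-1)·k·(k+1)·(k+2) − (k-2)·(k-1)·k·(k+1) = (k-1)·k·(k+1)·[(k+2) − (k-2)] = 4·(k-1)·k·(k+1). The product of 3 consecutive integers is divisible by (3)! = 6, so h(k+1) − h(k) is divisible by 4·6 = 24. By the inductive hypothesis 24 | h(k), hence 24 | h(k+1).
Hence, by induction on r, the claim holds for every r ≥ 3.
Therefore the largest such d is 24.

d = 24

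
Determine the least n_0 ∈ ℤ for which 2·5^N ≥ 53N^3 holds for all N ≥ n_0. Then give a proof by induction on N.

At N = 5: 6250 < 6625, so the inequality fails and n_0 ≥ 6. We prove 2·5^N ≥ 53N^3 for all N ≥ 6.
When N = 6: 2·5^N = 31250 and 53N^3 = 11448, so 31250 ≥ 11448.
Suppose the result is true for N = m, so 2·5^m ≥ 53m^3.
Then 2·5^(m + 1) = 5·(2·5^m) ≥ 5·(53m^3).
Also, for m ≥ 6 we have 5·(53m^3) ≥ 53(m+1)^3, since 5 ≥ (1 + 1/m)^3 for all m ≥ 6.
Combining, 2·5^(m + 1) ≥ 53(m+1)^3.
By induction, the statement is established for all N ≥ 6.
Hence the smallest such n_0 is 6.

n_0 = 6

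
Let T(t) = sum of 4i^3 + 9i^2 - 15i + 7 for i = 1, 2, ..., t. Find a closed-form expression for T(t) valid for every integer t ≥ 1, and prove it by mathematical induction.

We claim T(t) = t(t^3 + 5t^2 - 2t + 1) for all t ≥ 1.
For the base case t = 1: T(1) = 5, and the closed form gives 5. They agree.
Suppose the result is true for t = i, so T(i) = i(i^3 + 5i^2 - 2i + 1).
Then T(i+1) = T(i) + (4i^3 + 21i^2 + 15i + 5) = (i(i^3 + 5i^2 - 2i + 1)) + (4i^3 + 21i^2 + 15i + 5).
Simplifying, T(i+1) = (i + 1)(i^3 + 8i^2 + 11i + 5) = (i+1)((i+1)^3 + 5(i+1)^2 - 2(i+1) + 1),
which is the closed form with t = i+1.
By the principle of mathematical induction, the result holds for all t ≥ 1.

T(t) = t(t^3 + 5t^2 - 2t + 1)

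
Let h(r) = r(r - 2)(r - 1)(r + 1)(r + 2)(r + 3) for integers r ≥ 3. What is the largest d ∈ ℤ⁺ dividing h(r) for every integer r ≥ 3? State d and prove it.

d = 720

Computing the first values: h(3) = 720 and h(4) = 5040; gcd(720, 5040) = 720, so d ≤ 720.
We prove 720 | r(r - 2)(r - 1)(r + 1)(r + 2)(r + 3) for all r ≥ 3 by induction on r.
Base step (r = 3): h(3) = 720 = 720·(1), so 720 | h(3).
Inductive step: suppose the statement holds for some i ≥ 3, i.e. 720 | h(i). Then
h(i+1) − h(i) = (i-1)·i·(i+1)·(i+2)·(i+3)·(i+4) − (i-2)·(i-1)·i·(i+1)·(i+2)·(i+3) = (i-1)·i·(i+1)·(i+2)·(i+3)·[(i+4) − (i-2)] = 6·(i-1)·i·(i+1)·(i+2)·(i+3). The product of 5 consecutive integers is divisible by (5)! = 120, so h(i+1) − h(i) is divisible by 6·120 = 720. By the inductive hypothesis 720 | h(i), hence 720 | h(i+1).
By the principle of mathematical induction, the result holds for all r ≥ 3.
Therefore the largest such d is 720.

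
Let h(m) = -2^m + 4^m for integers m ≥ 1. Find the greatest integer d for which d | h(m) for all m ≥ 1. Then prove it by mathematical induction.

Computing the first values: h(1) = 2 and h(2) = 12; gcd(2, 12) = 2, so d ≤ 2.
We prove 2 | -2^m + 4^m for all m ≥ 1 by induction on m.
Base case (m = 1): h(1) = 2 = 2·(1), so 2 | h(1).
Inductive step: assume the claim holds for m = p, i.e. 2 | h(p). Then
4^{p+1} − 2^{p+1} = 4·4^p − 2·2^p = 4·(4^p − 2^p) + (2)·2^p. The first term is divisible by 2 by the inductive hypothesis, and the second term (2)·2^p is divisible by 2 since 2 | 2. Hence 2 | h(p+1).
Hence, by induction on m, the claim holds for every m ≥ 1.
Therefore the largest such d is 2.

d = 2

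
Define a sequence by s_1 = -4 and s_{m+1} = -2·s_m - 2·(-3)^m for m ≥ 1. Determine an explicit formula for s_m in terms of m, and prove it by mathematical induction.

s_m = -(-2)^m + 2(-3)^m

Computing the first terms: s_1 = -4, s_2 = 14, s_3 = -46. This suggests s_m = -(-2)^m + 2(-3)^m.
Base case (m = 1): the formula gives -4 = -4 = s_1.
Inductive step: suppose the statement holds for some p ≥ 1, so s_p = -(-2)^p + 2(-3)^p.
Then s_{p+1} = -2·s_p - 2·(-3)^p = -2·(-(-2)^p + 2(-3)^p) - 2·(-3)^p = -(-2)^(p + 1) + 2(-3)^(p + 1),
which is the claimed formula at m = p+1.
Hence, by induction on m, the claim holds for every m ≥ 1.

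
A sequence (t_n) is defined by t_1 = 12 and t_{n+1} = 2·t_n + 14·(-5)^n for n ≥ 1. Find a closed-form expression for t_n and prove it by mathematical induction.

t_n = -2(-5)^n + 2^n

Computing the first terms: t_1 = 12, t_2 = -46, t_3 = 258. This suggests t_n = -2(-5)^n + 2^n.
For the base case n = 1: the formula gives 12 = 12 = t_1.
Suppose the result is true for n = j, so t_j = -2(-5)^j + 2^j.
Then t_{j+1} = 2·t_j + 14·(-5)^j = 2·(-2(-5)^j + 2^j) + 14·(-5)^j = -2(-5)^(j + 1) + 2^(j + 1),
which is the claimed formula at n = j+1.
By the principle of mathematical induction, the result holds for all n ≥ 1.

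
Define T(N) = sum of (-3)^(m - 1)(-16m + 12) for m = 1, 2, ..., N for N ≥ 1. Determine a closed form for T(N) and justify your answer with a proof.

T(N) = 2(-3)^N(2N - 1) + 2

We claim T(N) = 2(-3)^N(2N - 1) + 2 for all N ≥ 1.
Base step (N = 1): T(1) = -4, and the closed form gives -4. They agree.
Suppose the result is true for N = m, so T(m) = 2(-3)^m(2m - 1) + 2.
Then T(m+1) = T(m) + ((-3)^m(-16m - 4)) = (2(-3)^m(2m - 1) + 2) + ((-3)^m(-16m - 4)).
Simplifying, T(m+1) = -12(-3)^m·m - 6(-3)^m + 2 = 2(-3)^(m+1)(2(m+1) - 1) + 2,
which is the closed form with N = m+1.
By the principle of mathematical induction, the result holds for all N ≥ 1.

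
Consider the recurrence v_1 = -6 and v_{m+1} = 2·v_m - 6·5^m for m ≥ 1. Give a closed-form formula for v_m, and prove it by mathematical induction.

Computing the first terms: v_1 = -6, v_2 = -42, v_3 = -234. This suggests v_m = 2^(m + 1) - 2·5^m.
When m = 1: the formula gives -6 = -6 = v_1.
Inductive step: assume the claim holds for m = j, so v_j = 2^(j + 1) - 2·5^j.
Then v_{j+1} = 2·v_j - 6·5^j = 2·(2^(j + 1) - 2·5^j) - 6·5^j = 2^(j + 2) - 2·5^(j + 1) = 2^((j+1) + 1) - 2·5^(j+1),
which is the claimed formula at m = j+1.
By the principle of mathematical induction, the result holds for all m ≥ 1.

v_m = 2^(m + 1) - 2·5^m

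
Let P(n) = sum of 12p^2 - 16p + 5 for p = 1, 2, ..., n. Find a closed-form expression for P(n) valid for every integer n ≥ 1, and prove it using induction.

P(n) = n(4n^2 - 2n - 1)

We claim P(n) = n(4n^2 - 2n - 1) for all n ≥ 1.
Base step (n = 1): P(1) = 1, and the closed form gives 1. They agree.
Inductive step: suppose the statement holds for some p ≥ 1, so P(p) = p(4p^2 - 2p - 1).
Then P(p+1) = P(p) + (12p^2 + 8p + 1) = (p(4p^2 - 2p - 1)) + (12p^2 + 8p + 1).
Simplifying, P(p+1) = (p + 1)(4p^2 + 6p + 1) = (p+1)(4(p+1)^2 - 2(p+1) - 1),
which is the closed form with n = p+1.
By induction, the statement is established for all n ≥ 1.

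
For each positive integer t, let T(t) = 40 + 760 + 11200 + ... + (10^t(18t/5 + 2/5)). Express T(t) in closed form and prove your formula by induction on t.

T(t) = 4·10^t·t

We claim T(t) = 4·10^t·t for all t ≥ 1.
Base step (t = 1): T(1) = 40, and the closed form gives 40. They agree.
Suppose the result is true for t = p, so T(p) = 4·10^p·p.
Then T(p+1) = T(p) + (10^p(36p + 40)) = (4·10^p·p) + (10^p(36p + 40)).
Simplifying, T(p+1) = 40·10^p(p + 1) = 4·10^(p+1)·(p+1),
which is the closed form with t = p+1.
By the principle of mathematical induction, the result holds for all t ≥ 1.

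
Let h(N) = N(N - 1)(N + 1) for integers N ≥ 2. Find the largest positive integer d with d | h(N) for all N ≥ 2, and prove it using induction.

Computing the first values: h(2) = 6 and h(3) = 24; gcd(6, 24) = 6, so d ≤ 6.
We prove 6 | N(N - 1)(N + 1) for all N ≥ 2 by induction on N.
When N = 2: h(2) = 6 = 6·(1), so 6 | h(2).
Suppose the result is true for N = i, i.e. 6 | h(i). Then
h(i+1) − h(i) = i·(i+1)·(i+2) − (i-1)·i·(i+1) = i·(i+1)·[(i+2) − (i-1)] = 3·i·(i+1). The product of 2 consecutive integers is divisible by (2)! = 2, so h(i+1) − h(i) is divisible by 3·2 = 6. By the inductive hypothesis 6 | h(i), hence 6 | h(i+1).
This completes the induction.
Therefore the largest such d is 6.

d = 6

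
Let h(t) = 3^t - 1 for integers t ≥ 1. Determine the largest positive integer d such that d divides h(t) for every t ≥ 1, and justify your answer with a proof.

Computing the first values: h(1) = 2 and h(2) = 8; gcd(2, 8) = 2, so d ≤ 2.
We prove 2 | 3^t - 1 for all t ≥ 1 by induction on t.
When t = 1: h(1) = 2 = 2·(1), so 2 | h(1).
For the inductive step, assume it holds for an arbitrary m ≥ 1, i.e. 2 | h(m). Then
3^{m+1} − 1^{m+1} = 3·3^m − 1·1^m = 3·(3^m − 1^m) + (2)·1^m. The first term is divisible by 2 by the inductive hypothesis, and the second term (2)·1^m is divisible by 2 since 2 | 2. Hence 2 | h(m+1).
This completes the induction.
Therefore the largest such d is 2.

d = 2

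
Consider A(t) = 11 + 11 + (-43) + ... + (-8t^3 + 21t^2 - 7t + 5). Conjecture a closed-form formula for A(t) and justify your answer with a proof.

We claim A(t) = -t(2t^3 - 3t^2 - 5t - 5) for all t ≥ 1.
Base step (t = 1): A(1) = 11, and the closed form gives 11. They agree.
For the inductive step, assume it holds for an arbitrary j ≥ 1, so A(j) = j(-2j^3 + 3j^2 + 5j + 5).
Then A(j+1) = A(j) + (-8j^3 - 3j^2 + 11j + 11) = (j(-2j^3 + 3j^2 + 5j + 5)) + (-8j^3 - 3j^2 + 11j + 11).
Simplifying, A(j+1) = -(j + 1)(2j^3 + 3j^2 - 5j - 11) = -(j+1)(2(j+1)^3 - 3(j+1)^2 - 5(j+1) - 5),
which is the closed form with t = j+1.
By induction, the statement is established for all t ≥ 1.

A(t) = -t(2t^3 - 3t^2 - 5t - 5)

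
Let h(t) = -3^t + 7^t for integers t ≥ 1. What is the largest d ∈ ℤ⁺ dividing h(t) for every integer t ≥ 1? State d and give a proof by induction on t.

d = 4

Computing the first values: h(1) = 4 and h(2) = 40; gcd(4, 40) = 4, so d ≤ 4.
We prove 4 | -3^t + 7^t for all t ≥ 1 by induction on t.
For the base case t = 1: h(1) = 4 = 4·(1), so 4 | h(1).
Inductive step: assume the claim holds for t = m, i.e. 4 | h(m). Then
7^{m+1} − 3^{m+1} = 7·7^m − 3·3^m = 7·(7^m − 3^m) + (4)·3^m. The first term is divisible by 4 by the inductive hypothesis, and the second term (4)·3^m is divisible by 4 since 4 | 4. Hence 4 | h(m+1).
This completes the induction.
Therefore the largest such d is 4.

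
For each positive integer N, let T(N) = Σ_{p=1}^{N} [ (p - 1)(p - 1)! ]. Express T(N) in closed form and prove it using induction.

T(N) = N! - 1

We claim T(N) = N! - 1 for all N ≥ 1.
Base case (N = 1): T(1) = 0, and the closed form gives 0. They agree.
For the inductive step, assume it holds for an arbitrary p ≥ 1, so T(p) = p! - 1.
Then T(p+1) = T(p) + (p·p!) = (p! - 1) + (p·p!).
Simplifying, T(p+1) = (p+1)! - 1,
which is the closed form with N = p+1.
By the principle of mathematical induction, the result holds for all N ≥ 1.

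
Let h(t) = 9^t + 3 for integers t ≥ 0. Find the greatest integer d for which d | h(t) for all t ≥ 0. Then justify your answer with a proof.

d = 4

Computing the first values: h(0) = 4 and h(1) = 12; gcd(4, 12) = 4, so d ≤ 4.
We prove 4 | 9^t + 3 for all t ≥ 0 by induction on t.
Base step (t = 0): h(0) = 4 = 4·(1), so 4 | h(0).
Suppose the result is true for t = k, i.e. 4 | h(k). Then
h(k+1) = 9^(k+1) + 3 = 9·(9^k + 3) - 24 = 9·h(k) - 24. The first term is divisible by 4 by the inductive hypothesis, and -24 is divisible by 4. Hence 4 | h(k+1).
By induction, the statement is established for all t ≥ 0.
Therefore the largest such d is 4.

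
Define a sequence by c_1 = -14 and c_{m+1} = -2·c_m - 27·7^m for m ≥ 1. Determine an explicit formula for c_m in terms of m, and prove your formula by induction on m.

Computing the first terms: c_1 = -14, c_2 = -161, c_3 = -1001. This suggests c_m = 7(-2)^(m - 1) - 3·7^m.
For the base case m = 1: the formula gives -14 = -14 = c_1.
For the inductive step, assume it holds for an arbitrary r ≥ 1, so c_r = 7(-2)^(r - 1) - 3·7^r.
Then c_{r+1} = -2·c_r - 27·7^r = -2·(7(-2)^(r - 1) - 3·7^r) - 27·7^r = 7(-2)^r - 3·7^(r + 1) = 7(-2)^((r+1) - 1) - 3·7^(r+1),
which is the claimed formula at m = r+1.
By induction, the statement is established for all m ≥ 1.

c_m = 7(-2)^(m - 1) - 3·7^m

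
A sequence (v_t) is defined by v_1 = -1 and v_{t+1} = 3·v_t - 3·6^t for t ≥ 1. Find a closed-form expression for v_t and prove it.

v_t = 5·3^(t - 1) - 6^t

Computing the first terms: v_1 = -1, v_2 = -21, v_3 = -171. This suggests v_t = 5·3^(t - 1) - 6^t.
For the base case t = 1: the formula gives -1 = -1 = v_1.
Inductive step: assume the claim holds for t = p, so v_p = 5·3^(p - 1) - 6^p.
Then v_{p+1} = 3·v_p - 3·6^p = 3·(5·3^(p - 1) - 6^p) - 3·6^p = 5·3^p - 6^(p + 1) = 5·3^((p+1) - 1) - 6^(p+1),
which is the claimed formula at t = p+1.
Hence, by induction on t, the claim holds for every t ≥ 1.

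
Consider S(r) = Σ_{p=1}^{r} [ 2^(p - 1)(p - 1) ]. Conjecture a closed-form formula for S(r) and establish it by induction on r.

S(r) = 2^r(r - 2) + 2

We claim S(r) = 2^r(r - 2) + 2 for all r ≥ 1.
Base case (r = 1): S(1) = 0, and the closed form gives 0. They agree.
Suppose the result is true for r = p, so S(p) = 2^p(p - 2) + 2.
Then S(p+1) = S(p) + (2^p·p) = (2^p(p - 2) + 2) + (2^p·p).
Simplifying, S(p+1) = 2·2^p·p - 2·2^p + 2 = 2^(p+1)((p+1) - 2) + 2,
which is the closed form with r = p+1.
By induction, the statement is established for all r ≥ 1.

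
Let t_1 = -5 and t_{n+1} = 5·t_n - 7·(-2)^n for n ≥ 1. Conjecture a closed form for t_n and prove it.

t_n = (-2)^n - 3·5^(n - 1)

Computing the first terms: t_1 = -5, t_2 = -11, t_3 = -83. This suggests t_n = (-2)^n - 3·5^(n - 1).
Base case (n = 1): the formula gives -5 = -5 = t_1.
For the inductive step, assume it holds for an arbitrary m ≥ 1, so t_m = (-2)^m - 3·5^(m - 1).
Then t_{m+1} = 5·t_m - 7·(-2)^m = 5·((-2)^m - 3·5^(m - 1)) - 7·(-2)^m = (-2)^(m + 1) - 3·5^m = (-2)^(m+1) - 3·5^((m+1) - 1),
which is the claimed formula at n = m+1.
By induction, the statement is established for all n ≥ 1.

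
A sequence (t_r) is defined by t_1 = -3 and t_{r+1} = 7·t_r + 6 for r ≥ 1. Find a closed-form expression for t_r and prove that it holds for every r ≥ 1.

Computing the first terms: t_1 = -3, t_2 = -15, t_3 = -99. This suggests t_r = -2·7^(r - 1) - 1.
When r = 1: the formula gives -3 = -3 = t_1.
Suppose the result is true for r = j, so t_j = -2·7^(j - 1) - 1.
Then t_{j+1} = 7·t_j + 6 = 7·(-2·7^(j - 1) - 1) + 6 = -2·7^j - 1 = -2·7^((j+1) - 1) - 1,
which is the claimed formula at r = j+1.
By induction, the statement is established for all r ≥ 1.

t_r = -2·7^(r - 1) - 1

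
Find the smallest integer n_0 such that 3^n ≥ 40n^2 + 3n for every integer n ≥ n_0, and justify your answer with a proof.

At n = 6: 729 < 1458, so the inequality fails and n_0 ≥ 7. We prove 3^n ≥ 40n^2 + 3n for all n ≥ 7.
Base case (n = 7): 3^n = 2187 and 40n^2 + 3n = 1981, so 2187 ≥ 1981.
Suppose the result is true for n = j, so 3^j ≥ 40j^2 + 3j.
Then 3^(j + 1) = 3·(3^j) ≥ 3·(40j^2 + 3j).
Also, for j ≥ 7 we have 3·(40j^2 + 3j) ≥ 40(j+1)^2 + 3(j+1), since 3·(40j^2 + 3j) − (40(j+1)^2 + 3(j+1)) = 80j^2 - 74j - 43, which is nonnegative for all j ≥ 7.
Combining, 3^(j + 1) ≥ 40(j+1)^2 + 3(j+1).
This completes the induction.
Hence the smallest such n_0 is 7.

n_0 = 7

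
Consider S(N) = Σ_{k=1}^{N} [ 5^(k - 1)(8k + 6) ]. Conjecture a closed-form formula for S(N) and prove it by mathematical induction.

S(N) = 5^N(2N + 1) - 1

We claim S(N) = 5^N(2N + 1) - 1 for all N ≥ 1.
For the base case N = 1: S(1) = 14, and the closed form gives 14. They agree.
Inductive step: assume the claim holds for N = k, so S(k) = 5^k(2k + 1) - 1.
Then S(k+1) = S(k) + (5^k(8k + 14)) = (5^k(2k + 1) - 1) + (5^k(8k + 14)).
Simplifying, S(k+1) = 10·5^k·k + 15·5^k - 1 = 5^(k+1)(2(k+1) + 1) - 1,
which is the closed form with N = k+1.
Hence, by induction on N, the claim holds for every N ≥ 1.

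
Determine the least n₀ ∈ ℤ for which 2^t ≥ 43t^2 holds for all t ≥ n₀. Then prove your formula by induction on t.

n₀ = 13

At t = 12: 4096 < 6192, so the inequality fails and n₀ ≥ 13. We prove 2^t ≥ 43t^2 for all t ≥ 13.
Base case (t = 13): 2^t = 8192 and 43t^2 = 7267, so 8192 ≥ 7267.
Inductive step: suppose the statement holds for some r ≥ 13, so 2^r ≥ 43r^2.
Then 2^(r + 1) = 2·(2^r) ≥ 2·(43r^2).
Also, for r ≥ 13 we have 2·(43r^2) ≥ 43(r+1)^2, since 2 ≥ (1 + 1/r)^2 for all r ≥ 13.
Combining, 2^(r + 1) ≥ 43(r+1)^2.
Hence, by induction on t, the claim holds for every t ≥ 13.
Hence the smallest such n₀ is 13.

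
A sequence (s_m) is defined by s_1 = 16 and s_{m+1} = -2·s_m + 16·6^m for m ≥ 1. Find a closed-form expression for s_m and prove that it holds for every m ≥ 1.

s_m = (-2)^(m + 1) + 2·6^m

Computing the first terms: s_1 = 16, s_2 = 64, s_3 = 448. This suggests s_m = (-2)^(m + 1) + 2·6^m.
Base case (m = 1): the formula gives 16 = 16 = s_1.
For the inductive step, assume it holds for an arbitrary p ≥ 1, so s_p = (-2)^(p + 1) + 2·6^p.
Then s_{p+1} = -2·s_p + 16·6^p = -2·((-2)^(p + 1) + 2·6^p) + 16·6^p = (-2)^(p + 2) + 2·6^(p + 1) = (-2)^((p+1) + 1) + 2·6^(p+1),
which is the claimed formula at m = p+1.
By induction, the statement is established for all m ≥ 1.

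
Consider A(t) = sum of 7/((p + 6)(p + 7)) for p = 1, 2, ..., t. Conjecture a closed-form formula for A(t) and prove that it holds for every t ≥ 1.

We claim A(t) = t/(t + 7) for all t ≥ 1.
When t = 1: A(1) = 1/8, and the closed form gives 1/8. They agree.
Suppose the result is true for t = p, so A(p) = p/(p + 7).
Then A(p+1) = A(p) + (7/((p + 7)(p + 8))) = (p/(p + 7)) + (7/((p + 7)(p + 8))).
Simplifying, A(p+1) = (p + 1)/(p + 8) = (p+1)/((p+1) + 7),
which is the closed form with t = p+1.
This completes the induction.

A(t) = t/(t + 7)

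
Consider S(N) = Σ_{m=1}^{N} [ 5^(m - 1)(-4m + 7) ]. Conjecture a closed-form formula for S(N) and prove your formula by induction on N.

We claim S(N) = 5^N(-N + 2) - 2 for all N ≥ 1.
For the base case N = 1: S(1) = 3, and the closed form gives 3. They agree.
Suppose the result is true for N = m, so S(m) = 5^m(-m + 2) - 2.
Then S(m+1) = S(m) + (5^m(-4m + 3)) = (5^m(-m + 2) - 2) + (5^m(-4m + 3)).
Simplifying, S(m+1) = -5^(m + 1)m + 5^(m + 1) - 2 = 5^(m+1)(-(m+1) + 2) - 2,
which is the closed form with N = m+1.
Hence, by induction on N, the claim holds for every N ≥ 1.

S(N) = 5^N(-N + 2) - 2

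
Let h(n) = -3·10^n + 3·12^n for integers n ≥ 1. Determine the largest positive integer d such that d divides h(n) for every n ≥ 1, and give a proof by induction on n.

Computing the first values: h(1) = 6 and h(2) = 132; gcd(6, 132) = 6, so d ≤ 6.
We prove 6 | -3·10^n + 3·12^n for all n ≥ 1 by induction on n.
Base step (n = 1): h(1) = 6 = 6·(1), so 6 | h(1).
Inductive step: assume the claim holds for n = k, i.e. 6 | h(k). Then
h(k+1) − 12·h(k) = (-3·10^(k+1) + 3·12^(k+1)) − 12·(-3·10^k + 3·12^k) = (-3)·10^k·(10 − 12) = (6)·10^k. Since 6 | h(k) by the inductive hypothesis, 6 | 12·h(k); and 6 | 6 since 6 = 6·1. Therefore 6 | h(k+1).
By the principle of mathematical induction, the result holds for all n ≥ 1.
Therefore the largest such d is 6.

d = 6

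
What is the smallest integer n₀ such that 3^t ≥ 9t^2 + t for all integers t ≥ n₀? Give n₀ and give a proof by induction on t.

n₀ = 5

At t = 4: 81 < 148, so the inequality fails and n₀ ≥ 5. We prove 3^t ≥ 9t^2 + t for all t ≥ 5.
Base case (t = 5): 3^t = 243 and 9t^2 + t = 230, so 243 ≥ 230.
Suppose the result is true for t = m, so 3^m ≥ 9m^2 + m.
Then 3^(m + 1) = 3·(3^m) ≥ 3·(9m^2 + m).
Also, for m ≥ 5 we have 3·(9m^2 + m) ≥ 9(m+1)^2 + (m+1), since 3·(9m^2 + m) − (9(m+1)^2 + (m+1)) = 18m^2 - 16m - 10, which is nonnegative for all m ≥ 5.
Combining, 3^(m + 1) ≥ 9(m+1)^2 + (m+1).
Hence, by induction on t, the claim holds for every t ≥ 5.
Hence the smallest such n₀ is 5.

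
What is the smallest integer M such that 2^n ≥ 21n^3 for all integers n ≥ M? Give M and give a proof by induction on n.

M = 17

At n = 16: 65536 < 86016, so the inequality fails and M ≥ 17. We prove 2^n ≥ 21n^3 for all n ≥ 17.
For the base case n = 17: 2^n = 131072 and 21n^3 = 103173, so 131072 ≥ 103173.
For the inductive step, assume it holds for an arbitrary k ≥ 17, so 2^k ≥ 21k^3.
Then 2^(k + 1) = 2·(2^k) ≥ 2·(21k^3).
Also, for k ≥ 17 we have 2·(21k^3) ≥ 21(k+1)^3, since 2 ≥ (1 + 1/k)^3 for all k ≥ 17.
Combining, 2^(k + 1) ≥ 21(k+1)^3.
This completes the induction.
Hence the smallest such M is 17.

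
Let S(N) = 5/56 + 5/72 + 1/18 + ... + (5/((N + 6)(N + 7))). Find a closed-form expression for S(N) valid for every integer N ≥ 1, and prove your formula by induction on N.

We claim S(N) = 5N/(7(N + 7)) for all N ≥ 1.
When N = 1: S(1) = 5/56, and the closed form gives 5/56. They agree.
Inductive step: suppose the statement holds for some r ≥ 1, so S(r) = 5r/(7(r + 7)).
Then S(r+1) = S(r) + (5/((r + 7)(r + 8))) = (5r/(7(r + 7))) + (5/((r + 7)(r + 8))).
Simplifying, S(r+1) = 5(r + 1)/(7(r + 8)) = 5(r+1)/(7((r+1) + 7)),
which is the closed form with N = r+1.
This completes the induction.

S(N) = 5N/(7(N + 7))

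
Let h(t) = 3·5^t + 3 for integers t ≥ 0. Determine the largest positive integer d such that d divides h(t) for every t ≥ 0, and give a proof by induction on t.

Computing the first values: h(0) = 6 and h(1) = 18; gcd(6, 18) = 6, so d ≤ 6.
We prove 6 | 3·5^t + 3 for all t ≥ 0 by induction on t.
For the base case t = 0: h(0) = 6 = 6·(1), so 6 | h(0).
Inductive step: assume the claim holds for t = i, i.e. 6 | h(i). Then
h(i+1) = 3·5^(i+1) + 3 = 5·(3·5^i + 3) - 12 = 5·h(i) - 12. The first term is divisible by 6 by the inductive hypothesis, and -12 is divisible by 6. Hence 6 | h(i+1).
This completes the induction.
Therefore the largest such d is 6.

d = 6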